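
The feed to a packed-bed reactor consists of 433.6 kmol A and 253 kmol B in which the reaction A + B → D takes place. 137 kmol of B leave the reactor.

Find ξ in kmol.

ξ = 116 kmol

For B: n = n₀ − 1ξ → 137 = 253 − 1ξ, giving ξ = 116 kmol.
Outlet amounts (n = n₀ + ν ξ):
  A: 433.6 − 1(116) = 317.6
  B: 253 − 1(116) = 137
  D: 0 + 1(116) = 116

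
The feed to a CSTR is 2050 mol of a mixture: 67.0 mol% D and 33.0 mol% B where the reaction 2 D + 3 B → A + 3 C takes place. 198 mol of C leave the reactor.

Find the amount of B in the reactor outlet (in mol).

478 mol

For C: n = n₀ + 3ξ → 198 = 0 + 3ξ, giving ξ = 66 mol.
Outlet amounts (n = n₀ + ν ξ):
  D: 1374 − 2(66) = 1242
  B: 676.5 − 3(66) = 478.5
  A: 0 + 1(66) = 66
  C: 0 + 3(66) = 198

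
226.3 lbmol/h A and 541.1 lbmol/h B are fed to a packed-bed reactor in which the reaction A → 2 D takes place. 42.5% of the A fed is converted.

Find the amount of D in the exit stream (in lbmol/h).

A reacted = 0.425 × 226.3 = 96.18 lbmol/h; ν_A = −1, so ξ = 96.18/1 = 96.18 lbmol/h.
Outlet amounts (n = n₀ + ν ξ):
  A: 226.3 − 1(96.18) = 130.1
  D: 0 + 2(96.18) = 192.4
  B: 541.1 (inert)

192 lbmol/h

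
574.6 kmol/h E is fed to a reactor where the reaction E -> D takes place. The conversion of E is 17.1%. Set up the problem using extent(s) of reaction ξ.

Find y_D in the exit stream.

0.171

E reacted = 0.171 × 574.6 = 98.26 kmol/h; ν_E = −1, so ξ = 98.26/1 = 98.26 kmol/h.
Outlet amounts (n = n₀ + ν ξ):
  E: 574.6 − 1(98.26) = 476.3
  D: 0 + 1(98.26) = 98.26
Total out = 574.6 kmol/h; y_D = 98.26 / 574.6 = 0.171.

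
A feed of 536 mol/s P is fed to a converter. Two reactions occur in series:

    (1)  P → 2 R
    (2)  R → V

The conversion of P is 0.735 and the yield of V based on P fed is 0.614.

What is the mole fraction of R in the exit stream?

0.493

Conversion of P: P consumed = 1ξ₁ = 0.735 × 536 → ξ₁ = 394 mol/s.
Yield of V: 1ξ₂ / 536 = 0.614 → ξ₂ = 329.1 mol/s.
Outlet amounts (n = n₀ + Σ ν·ξ):
  P: 536 − 1(394) = 142
  R: 0 + 2(394) − 1(329.1) = 458.8
  V: 0 + 1(329.1) = 329.1
Total out = 930 mol/s; y_R = 458.8 / 930 = 0.4934.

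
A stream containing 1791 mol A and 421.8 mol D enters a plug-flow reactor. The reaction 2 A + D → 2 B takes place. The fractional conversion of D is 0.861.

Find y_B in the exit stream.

D reacted = 0.861 × 421.8 = 363.2 mol; ν_D = −1, so ξ = 363.2/1 = 363.2 mol.
Outlet amounts (n = n₀ + ν ξ):
  A: 1791 − 2(363.2) = 1065
  D: 421.8 − 1(363.2) = 58.63
  B: 0 + 2(363.2) = 726.3
Total out = 1850 mol; y_B = 726.3 / 1850 = 0.3927.

0.393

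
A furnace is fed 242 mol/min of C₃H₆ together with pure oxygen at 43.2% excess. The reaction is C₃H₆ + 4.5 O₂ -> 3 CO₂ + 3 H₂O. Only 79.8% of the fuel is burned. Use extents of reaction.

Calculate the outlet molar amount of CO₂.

579 mol/min

Stoichiometric O₂ = 4.5 × 242 = 1089 mol/min; O₂ fed = 1089 × 1.432 = 1559 mol/min.
Fuel reacted = 0.798 × 242 → ξ = 193.1 mol/min.
Outlet (n = n₀ + ν ξ):
  C₃H₆: 242 − 1(193.1) = 48.88
  O₂: 1559 − 4.5(193.1) = 690.4
  CO₂: 0 + 3(193.1) = 579.3
  H₂O: 0 + 3(193.1) = 579.3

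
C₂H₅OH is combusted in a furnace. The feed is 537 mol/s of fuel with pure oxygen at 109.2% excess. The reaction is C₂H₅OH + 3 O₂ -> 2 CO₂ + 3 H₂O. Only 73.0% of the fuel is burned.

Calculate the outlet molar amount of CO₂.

784 mol/s

Stoichiometric O₂ = 3 × 537 = 1611 mol/s; O₂ fed = 1611 × 2.092 = 3370 mol/s.
Fuel reacted = 0.73 × 537 → ξ = 392 mol/s.
Outlet (n = n₀ + ν ξ):
  C₂H₅OH: 537 − 1(392) = 145
  O₂: 3370 − 3(392) = 2194
  CO₂: 0 + 2(392) = 784
  H₂O: 0 + 3(392) = 1176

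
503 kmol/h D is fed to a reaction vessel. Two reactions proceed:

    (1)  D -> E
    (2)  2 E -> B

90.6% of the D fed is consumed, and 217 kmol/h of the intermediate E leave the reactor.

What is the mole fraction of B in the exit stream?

0.311

Conversion of D: D consumed = 1ξ₁ = 0.906 × 503 → ξ₁ = 455.7 kmol/h.
E balance: n_E = 0 + 1ξ₁ − 2ξ₂ = 217 → ξ₂ = (1·455.7 − 217)/2 = 119.4 kmol/h.
Outlet amounts (n = n₀ + Σ ν·ξ):
  D: 503 − 1(455.7) = 47.28
  E: 0 + 1(455.7) − 2(119.4) = 217
  B: 0 + 1(119.4) = 119.4
Total out = 383.6 kmol/h; y_B = 119.4 / 383.6 = 0.3111.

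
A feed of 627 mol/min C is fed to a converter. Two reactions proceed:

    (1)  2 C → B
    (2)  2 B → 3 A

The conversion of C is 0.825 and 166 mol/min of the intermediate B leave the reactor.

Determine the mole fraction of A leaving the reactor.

0.335

Conversion of C: C consumed = 2ξ₁ = 0.825 × 627 → ξ₁ = 258.6 mol/min.
B balance: n_B = 0 + 1ξ₁ − 2ξ₂ = 166 → ξ₂ = (1·258.6 − 166)/2 = 46.32 mol/min.
Outlet amounts (n = n₀ + Σ ν·ξ):
  C: 627 − 2(258.6) = 109.7
  B: 0 + 1(258.6) − 2(46.32) = 166
  A: 0 + 3(46.32) = 139
Total out = 414.7 mol/min; y_A = 139 / 414.7 = 0.3351.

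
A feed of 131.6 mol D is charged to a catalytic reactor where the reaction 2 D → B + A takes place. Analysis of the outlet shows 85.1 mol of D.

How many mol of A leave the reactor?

23.2 mol

For D: n = n₀ − 2ξ → 85.1 = 131.6 − 2ξ, giving ξ = 23.25 mol.
Outlet amounts (n = n₀ + ν ξ):
  D: 131.6 − 2(23.25) = 85.1
  B: 0 + 1(23.25) = 23.25
  A: 0 + 1(23.25) = 23.25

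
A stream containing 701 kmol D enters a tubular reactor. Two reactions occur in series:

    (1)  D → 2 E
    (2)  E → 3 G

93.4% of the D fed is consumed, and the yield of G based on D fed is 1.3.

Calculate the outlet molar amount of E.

1010 kmol

Conversion of D: D consumed = 1ξ₁ = 0.934 × 701 → ξ₁ = 654.7 kmol.
Yield of G: 3ξ₂ / 701 = 1.3 → ξ₂ = 303.8 kmol.
Outlet amounts (n = n₀ + Σ ν·ξ):
  D: 701 − 1(654.7) = 46.27
  E: 0 + 2(654.7) − 1(303.8) = 1006
  G: 0 + 3(303.8) = 911.3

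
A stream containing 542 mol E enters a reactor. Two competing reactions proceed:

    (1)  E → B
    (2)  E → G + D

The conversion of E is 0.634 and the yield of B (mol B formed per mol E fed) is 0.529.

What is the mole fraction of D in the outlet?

Yield of B: 1ξ₁ / 542 = 0.529 → ξ₁ = 286.7 mol.
Conversion of E: 1ξ₁ + 1ξ₂ = 0.634 × 542 = 343.6 → ξ₂ = 56.91 mol.
Outlet amounts (n = n₀ + Σ ν·ξ):
  E: 542 − 1(286.7) − 1(56.91) = 198.4
  B: 0 + 1(286.7) = 286.7
  G: 0 + 1(56.91) = 56.91
  D: 0 + 1(56.91) = 56.91
Total out = 598.9 mol; y_D = 56.91 / 598.9 = 0.09502.

0.095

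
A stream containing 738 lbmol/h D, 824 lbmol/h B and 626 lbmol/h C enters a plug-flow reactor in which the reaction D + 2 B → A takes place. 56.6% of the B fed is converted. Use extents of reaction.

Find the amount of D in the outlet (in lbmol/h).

505 lbmol/h

B reacted = 0.566 × 824 = 466.4 lbmol/h; ν_B = −2, so ξ = 466.4/2 = 233.2 lbmol/h.
Outlet amounts (n = n₀ + ν ξ):
  D: 738 − 1(233.2) = 504.8
  B: 824 − 2(233.2) = 357.6
  A: 0 + 1(233.2) = 233.2
  C: 626 (inert)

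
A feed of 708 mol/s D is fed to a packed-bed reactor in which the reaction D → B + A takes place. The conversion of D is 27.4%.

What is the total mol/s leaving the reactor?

D reacted = 0.274 × 708 = 194 mol/s; ν_D = −1, so ξ = 194/1 = 194 mol/s.
Outlet amounts (n = n₀ + ν ξ):
  D: 708 − 1(194) = 514
  B: 0 + 1(194) = 194
  A: 0 + 1(194) = 194
Total out = 514 + 194 + 194 = 902 mol/s.

902 mol/s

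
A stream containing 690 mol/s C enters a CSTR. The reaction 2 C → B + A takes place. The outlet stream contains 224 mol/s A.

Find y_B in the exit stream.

0.325

For A: n = n₀ + 1ξ → 224 = 0 + 1ξ, giving ξ = 224 mol/s.
Outlet amounts (n = n₀ + ν ξ):
  C: 690 − 2(224) = 242
  B: 0 + 1(224) = 224
  A: 0 + 1(224) = 224
Total out = 690 mol/s; y_B = 224 / 690 = 0.3246.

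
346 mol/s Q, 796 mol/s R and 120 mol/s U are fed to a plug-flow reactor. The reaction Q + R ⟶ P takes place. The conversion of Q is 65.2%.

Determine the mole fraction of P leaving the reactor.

0.218

Q reacted = 0.652 × 346 = 225.6 mol/s; ν_Q = −1, so ξ = 225.6/1 = 225.6 mol/s.
Outlet amounts (n = n₀ + ν ξ):
  Q: 346 − 1(225.6) = 120.4
  R: 796 − 1(225.6) = 570.4
  P: 0 + 1(225.6) = 225.6
  U: 120 (inert)
Total out = 1036 mol/s; y_P = 225.6 / 1036 = 0.2177.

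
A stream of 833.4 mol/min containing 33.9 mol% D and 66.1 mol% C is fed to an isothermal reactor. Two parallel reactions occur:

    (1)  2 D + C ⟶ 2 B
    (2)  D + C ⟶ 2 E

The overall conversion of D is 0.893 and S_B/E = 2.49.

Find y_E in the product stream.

Conversion of D: D consumed = 0.893 × 282.5 = 252.3 mol/min = 2ξ₁ + 1ξ₂.
Selectivity: 2ξ₁ / (2ξ₂) = 2.49 → ξ₁ = 2.49 ξ₂.
Substitute: (2·2.49 + 1) ξ₂ = 252.3 → ξ₂ = 42.19 mol/min, ξ₁ = 105.1 mol/min.
Outlet amounts (n = n₀ + Σ ν·ξ):
  D: 282.5 − 2(105.1) − 1(42.19) = 30.23
  C: 550.9 − 1(105.1) − 1(42.19) = 403.6
  B: 0 + 2(105.1) = 210.1
  E: 0 + 2(42.19) = 84.38
Total out = 728.3 mol/min; y_E = 84.38 / 728.3 = 0.1158.

0.116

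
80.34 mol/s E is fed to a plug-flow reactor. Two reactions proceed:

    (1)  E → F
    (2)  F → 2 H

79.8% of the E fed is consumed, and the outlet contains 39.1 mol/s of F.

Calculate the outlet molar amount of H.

Conversion of E: E consumed = 1ξ₁ = 0.798 × 80.34 → ξ₁ = 64.11 mol/s.
F balance: n_F = 0 + 1ξ₁ − 1ξ₂ = 39.1 → ξ₂ = (1·64.11 − 39.1)/1 = 25.01 mol/s.
Outlet amounts (n = n₀ + Σ ν·ξ):
  E: 80.34 − 1(64.11) = 16.23
  F: 0 + 1(64.11) − 1(25.01) = 39.1
  H: 0 + 2(25.01) = 50.02

50 mol/s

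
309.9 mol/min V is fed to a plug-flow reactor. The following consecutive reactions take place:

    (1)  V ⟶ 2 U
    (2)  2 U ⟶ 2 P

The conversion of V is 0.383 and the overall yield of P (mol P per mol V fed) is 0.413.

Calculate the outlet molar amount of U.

Conversion of V: V consumed = 1ξ₁ = 0.383 × 309.9 → ξ₁ = 118.7 mol/min.
Yield of P: 2ξ₂ / 309.9 = 0.413 → ξ₂ = 63.99 mol/min.
Outlet amounts (n = n₀ + Σ ν·ξ):
  V: 309.9 − 1(118.7) = 191.2
  U: 0 + 2(118.7) − 2(63.99) = 109.4
  P: 0 + 2(63.99) = 128

109 mol/min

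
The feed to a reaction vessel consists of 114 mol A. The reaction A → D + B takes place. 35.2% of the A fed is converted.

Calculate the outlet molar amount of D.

A reacted = 0.352 × 114 = 40.13 mol; ν_A = −1, so ξ = 40.13/1 = 40.13 mol.
Outlet amounts (n = n₀ + ν ξ):
  A: 114 − 1(40.13) = 73.87
  D: 0 + 1(40.13) = 40.13
  B: 0 + 1(40.13) = 40.13

40.1 mol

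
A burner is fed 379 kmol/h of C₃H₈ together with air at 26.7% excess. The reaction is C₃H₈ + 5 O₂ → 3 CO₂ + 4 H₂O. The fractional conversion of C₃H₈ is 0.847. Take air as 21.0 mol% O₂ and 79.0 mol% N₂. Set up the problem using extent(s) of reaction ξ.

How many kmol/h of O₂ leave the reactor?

Stoichiometric O₂ = 5 × 379 = 1895 kmol/h; O₂ fed = 1895 × 1.267 = 2401 kmol/h.
N₂ fed = 2401 × 79/21 = 9032 kmol/h.
Fuel reacted = 0.847 × 379 → ξ = 321 kmol/h.
Outlet (n = n₀ + ν ξ):
  C₃H₈: 379 − 1(321) = 57.99
  O₂: 2401 − 5(321) = 795.9
  N₂: 9032 (inert)
  CO₂: 0 + 3(321) = 963
  H₂O: 0 + 4(321) = 1284

796 kmol/h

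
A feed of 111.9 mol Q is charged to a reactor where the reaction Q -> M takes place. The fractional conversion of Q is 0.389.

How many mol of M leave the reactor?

Q reacted = 0.389 × 111.9 = 43.53 mol; ν_Q = −1, so ξ = 43.53/1 = 43.53 mol.
Outlet amounts (n = n₀ + ν ξ):
  Q: 111.9 − 1(43.53) = 68.37
  M: 0 + 1(43.53) = 43.53

43.5 mol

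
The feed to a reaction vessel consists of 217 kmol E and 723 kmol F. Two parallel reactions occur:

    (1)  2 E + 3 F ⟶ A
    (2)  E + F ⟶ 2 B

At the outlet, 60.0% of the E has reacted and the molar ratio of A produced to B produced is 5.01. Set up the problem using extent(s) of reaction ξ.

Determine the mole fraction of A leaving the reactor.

Conversion of E: E consumed = 0.6 × 217 = 130.2 kmol = 2ξ₁ + 1ξ₂.
Selectivity: 1ξ₁ / (2ξ₂) = 5.01 → ξ₁ = 10.02 ξ₂.
Substitute: (2·10.02 + 1) ξ₂ = 130.2 → ξ₂ = 6.188 kmol, ξ₁ = 62.01 kmol.
Outlet amounts (n = n₀ + Σ ν·ξ):
  E: 217 − 2(62.01) − 1(6.188) = 86.8
  F: 723 − 3(62.01) − 1(6.188) = 530.8
  A: 0 + 1(62.01) = 62.01
  B: 0 + 2(6.188) = 12.38
Total out = 692 kmol; y_A = 62.01 / 692 = 0.08961.

0.0896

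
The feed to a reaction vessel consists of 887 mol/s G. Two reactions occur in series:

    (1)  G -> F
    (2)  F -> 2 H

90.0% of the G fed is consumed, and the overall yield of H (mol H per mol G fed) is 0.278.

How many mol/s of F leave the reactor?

Conversion of G: G consumed = 1ξ₁ = 0.9 × 887 → ξ₁ = 798.3 mol/s.
Yield of H: 2ξ₂ / 887 = 0.278 → ξ₂ = 123.3 mol/s.
Outlet amounts (n = n₀ + Σ ν·ξ):
  G: 887 − 1(798.3) = 88.7
  F: 0 + 1(798.3) − 1(123.3) = 675
  H: 0 + 2(123.3) = 246.6

675 mol/s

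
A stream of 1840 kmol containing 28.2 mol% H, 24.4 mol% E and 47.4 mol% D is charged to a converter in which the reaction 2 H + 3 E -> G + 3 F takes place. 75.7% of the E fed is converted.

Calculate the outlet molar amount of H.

E reacted = 0.757 × 449 = 339.9 kmol; ν_E = −3, so ξ = 339.9/3 = 113.3 kmol.
Outlet amounts (n = n₀ + ν ξ):
  H: 518.9 − 2(113.3) = 292.3
  E: 449 − 3(113.3) = 109.1
  G: 0 + 1(113.3) = 113.3
  F: 0 + 3(113.3) = 339.9
  D: 872.2 (inert)

292 kmol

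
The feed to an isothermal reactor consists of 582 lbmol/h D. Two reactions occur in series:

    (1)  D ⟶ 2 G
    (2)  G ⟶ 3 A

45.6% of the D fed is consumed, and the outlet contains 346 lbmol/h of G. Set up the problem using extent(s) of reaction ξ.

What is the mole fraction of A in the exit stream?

Conversion of D: D consumed = 1ξ₁ = 0.456 × 582 → ξ₁ = 265.4 lbmol/h.
G balance: n_G = 0 + 2ξ₁ − 1ξ₂ = 346 → ξ₂ = (2·265.4 − 346)/1 = 184.8 lbmol/h.
Outlet amounts (n = n₀ + Σ ν·ξ):
  D: 582 − 1(265.4) = 316.6
  G: 0 + 2(265.4) − 1(184.8) = 346
  A: 0 + 3(184.8) = 554.4
Total out = 1217 lbmol/h; y_A = 554.4 / 1217 = 0.4555.

0.456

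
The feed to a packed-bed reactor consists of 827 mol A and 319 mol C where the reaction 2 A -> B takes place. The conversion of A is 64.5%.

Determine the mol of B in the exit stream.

A reacted = 0.645 × 827 = 533.4 mol; ν_A = −2, so ξ = 533.4/2 = 266.7 mol.
Outlet amounts (n = n₀ + ν ξ):
  A: 827 − 2(266.7) = 293.6
  B: 0 + 1(266.7) = 266.7
  C: 319 (inert)

267 mol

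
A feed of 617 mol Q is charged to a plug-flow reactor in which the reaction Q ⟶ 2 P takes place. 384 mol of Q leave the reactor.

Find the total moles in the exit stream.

For Q: n = n₀ − 1ξ → 384 = 617 − 1ξ, giving ξ = 233 mol.
Outlet amounts (n = n₀ + ν ξ):
  Q: 617 − 1(233) = 384
  P: 0 + 2(233) = 466
Total out = 384 + 466 = 850 mol.

850 mol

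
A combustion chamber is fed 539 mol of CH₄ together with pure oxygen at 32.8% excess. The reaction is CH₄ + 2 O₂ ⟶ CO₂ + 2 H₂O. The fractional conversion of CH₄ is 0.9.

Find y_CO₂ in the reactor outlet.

Stoichiometric O₂ = 2 × 539 = 1078 mol; O₂ fed = 1078 × 1.328 = 1432 mol.
Fuel reacted = 0.9 × 539 → ξ = 485.1 mol.
Outlet (n = n₀ + ν ξ):
  CH₄: 539 − 1(485.1) = 53.9
  O₂: 1432 − 2(485.1) = 461.4
  CO₂: 0 + 1(485.1) = 485.1
  H₂O: 0 + 2(485.1) = 970.2
Total out = 1971 mol; y_CO₂ = 485.1 / 1971 = 0.2462.

0.246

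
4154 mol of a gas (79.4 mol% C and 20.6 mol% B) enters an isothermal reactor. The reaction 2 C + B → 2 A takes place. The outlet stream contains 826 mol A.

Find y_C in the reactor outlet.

For A: n = n₀ + 2ξ → 826 = 0 + 2ξ, giving ξ = 413 mol.
Outlet amounts (n = n₀ + ν ξ):
  C: 3298 − 2(413) = 2472
  B: 855.7 − 1(413) = 442.7
  A: 0 + 2(413) = 826
Total out = 3741 mol; y_C = 2472 / 3741 = 0.6609.

0.661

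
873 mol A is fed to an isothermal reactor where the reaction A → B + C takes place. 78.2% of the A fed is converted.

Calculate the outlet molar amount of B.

683 mol

A reacted = 0.782 × 873 = 682.7 mol; ν_A = −1, so ξ = 682.7/1 = 682.7 mol.
Outlet amounts (n = n₀ + ν ξ):
  A: 873 − 1(682.7) = 190.3
  B: 0 + 1(682.7) = 682.7
  C: 0 + 1(682.7) = 682.7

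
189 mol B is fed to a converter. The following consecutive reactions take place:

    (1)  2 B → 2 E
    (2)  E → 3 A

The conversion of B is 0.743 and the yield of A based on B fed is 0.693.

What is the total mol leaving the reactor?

Conversion of B: B consumed = 2ξ₁ = 0.743 × 189 → ξ₁ = 70.21 mol.
Yield of A: 3ξ₂ / 189 = 0.693 → ξ₂ = 43.66 mol.
Outlet amounts (n = n₀ + Σ ν·ξ):
  B: 189 − 2(70.21) = 48.57
  E: 0 + 2(70.21) − 1(43.66) = 96.77
  A: 0 + 3(43.66) = 131
Total out = 48.57 + 96.77 + 131 = 276.3 mol.

276 mol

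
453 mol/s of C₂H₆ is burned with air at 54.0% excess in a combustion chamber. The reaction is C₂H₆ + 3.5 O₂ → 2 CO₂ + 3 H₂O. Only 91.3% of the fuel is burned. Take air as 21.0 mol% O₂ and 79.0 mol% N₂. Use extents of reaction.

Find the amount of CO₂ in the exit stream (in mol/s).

Stoichiometric O₂ = 3.5 × 453 = 1586 mol/s; O₂ fed = 1586 × 1.540 = 2442 mol/s.
N₂ fed = 2442 × 79/21 = 9185 mol/s.
Fuel reacted = 0.913 × 453 → ξ = 413.6 mol/s.
Outlet (n = n₀ + ν ξ):
  C₂H₆: 453 − 1(413.6) = 39.41
  O₂: 2442 − 3.5(413.6) = 994.1
  N₂: 9185 (inert)
  CO₂: 0 + 2(413.6) = 827.2
  H₂O: 0 + 3(413.6) = 1241

827 mol/s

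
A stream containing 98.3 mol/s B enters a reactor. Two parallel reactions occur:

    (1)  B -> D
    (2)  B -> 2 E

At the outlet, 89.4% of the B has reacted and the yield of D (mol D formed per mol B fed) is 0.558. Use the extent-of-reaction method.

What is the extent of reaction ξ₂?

ξ₂ = 33 mol/s

Yield of D: 1ξ₁ / 98.3 = 0.558 → ξ₁ = 54.85 mol/s.
Conversion of B: 1ξ₁ + 1ξ₂ = 0.894 × 98.3 = 87.88 → ξ₂ = 33.03 mol/s.
Outlet amounts (n = n₀ + Σ ν·ξ):
  B: 98.3 − 1(54.85) − 1(33.03) = 10.42
  D: 0 + 1(54.85) = 54.85
  E: 0 + 2(33.03) = 66.06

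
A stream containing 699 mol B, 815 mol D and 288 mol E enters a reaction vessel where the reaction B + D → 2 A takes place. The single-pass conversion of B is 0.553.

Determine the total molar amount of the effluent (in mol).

B reacted = 0.553 × 699 = 386.5 mol; ν_B = −1, so ξ = 386.5/1 = 386.5 mol.
Outlet amounts (n = n₀ + ν ξ):
  B: 699 − 1(386.5) = 312.5
  D: 815 − 1(386.5) = 428.5
  A: 0 + 2(386.5) = 773.1
  E: 288 (inert)
Total out = 312.5 + 428.5 + 773.1 + 288 = 1802 mol.

1800 mol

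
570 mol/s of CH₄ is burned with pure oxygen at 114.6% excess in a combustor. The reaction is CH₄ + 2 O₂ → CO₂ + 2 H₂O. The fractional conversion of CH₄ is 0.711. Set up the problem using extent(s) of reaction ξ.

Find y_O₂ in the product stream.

0.542

Stoichiometric O₂ = 2 × 570 = 1140 mol/s; O₂ fed = 1140 × 2.146 = 2446 mol/s.
Fuel reacted = 0.711 × 570 → ξ = 405.3 mol/s.
Outlet (n = n₀ + ν ξ):
  CH₄: 570 − 1(405.3) = 164.7
  O₂: 2446 − 2(405.3) = 1636
  CO₂: 0 + 1(405.3) = 405.3
  H₂O: 0 + 2(405.3) = 810.5
Total out = 3016 mol/s; y_O₂ = 1636 / 3016 = 0.5423.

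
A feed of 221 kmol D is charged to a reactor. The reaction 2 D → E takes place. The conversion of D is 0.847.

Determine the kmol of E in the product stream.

D reacted = 0.847 × 221 = 187.2 kmol; ν_D = −2, so ξ = 187.2/2 = 93.59 kmol.
Outlet amounts (n = n₀ + ν ξ):
  D: 221 − 2(93.59) = 33.81
  E: 0 + 1(93.59) = 93.59

93.6 kmol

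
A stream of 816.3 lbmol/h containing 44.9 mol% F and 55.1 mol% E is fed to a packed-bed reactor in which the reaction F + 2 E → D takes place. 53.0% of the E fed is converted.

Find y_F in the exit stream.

0.428

E reacted = 0.53 × 449.8 = 238.4 lbmol/h; ν_E = −2, so ξ = 238.4/2 = 119.2 lbmol/h.
Outlet amounts (n = n₀ + ν ξ):
  F: 366.5 − 1(119.2) = 247.3
  E: 449.8 − 2(119.2) = 211.4
  D: 0 + 1(119.2) = 119.2
Total out = 577.9 lbmol/h; y_F = 247.3 / 577.9 = 0.428.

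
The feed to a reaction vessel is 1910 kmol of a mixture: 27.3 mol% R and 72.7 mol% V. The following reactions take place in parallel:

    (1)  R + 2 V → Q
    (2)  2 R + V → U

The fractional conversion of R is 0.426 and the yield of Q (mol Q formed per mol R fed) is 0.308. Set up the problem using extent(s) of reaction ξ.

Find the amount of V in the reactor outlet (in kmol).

1040 kmol

Yield of Q: 1ξ₁ / 521.4 = 0.308 → ξ₁ = 160.6 kmol.
Conversion of R: 1ξ₁ + 2ξ₂ = 0.426 × 521.4 = 222.1 → ξ₂ = 30.76 kmol.
Outlet amounts (n = n₀ + Σ ν·ξ):
  R: 521.4 − 1(160.6) − 2(30.76) = 299.3
  V: 1389 − 2(160.6) − 1(30.76) = 1037
  Q: 0 + 1(160.6) = 160.6
  U: 0 + 1(30.76) = 30.76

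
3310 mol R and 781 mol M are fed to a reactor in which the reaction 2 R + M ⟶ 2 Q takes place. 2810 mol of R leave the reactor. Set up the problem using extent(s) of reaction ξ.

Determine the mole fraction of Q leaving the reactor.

For R: n = n₀ − 2ξ → 2810 = 3310 − 2ξ, giving ξ = 250 mol.
Outlet amounts (n = n₀ + ν ξ):
  R: 3310 − 2(250) = 2810
  M: 781 − 1(250) = 531
  Q: 0 + 2(250) = 500
Total out = 3841 mol; y_Q = 500 / 3841 = 0.1302.

0.13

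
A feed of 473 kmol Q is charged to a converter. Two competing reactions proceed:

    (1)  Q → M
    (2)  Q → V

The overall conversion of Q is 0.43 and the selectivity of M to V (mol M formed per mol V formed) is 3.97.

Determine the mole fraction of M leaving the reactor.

0.343

Conversion of Q: Q consumed = 0.43 × 473 = 203.4 kmol = 1ξ₁ + 1ξ₂.
Selectivity: 1ξ₁ / (1ξ₂) = 3.97 → ξ₁ = 3.97 ξ₂.
Substitute: (1·3.97 + 1) ξ₂ = 203.4 → ξ₂ = 40.92 kmol, ξ₁ = 162.5 kmol.
Outlet amounts (n = n₀ + Σ ν·ξ):
  Q: 473 − 1(162.5) − 1(40.92) = 269.6
  M: 0 + 1(162.5) = 162.5
  V: 0 + 1(40.92) = 40.92
Total out = 473 kmol; y_M = 162.5 / 473 = 0.3435.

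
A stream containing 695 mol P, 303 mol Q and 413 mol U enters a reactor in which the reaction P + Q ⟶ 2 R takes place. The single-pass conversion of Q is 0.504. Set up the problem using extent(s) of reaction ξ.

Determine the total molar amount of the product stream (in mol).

1410 mol

Q reacted = 0.504 × 303 = 152.7 mol; ν_Q = −1, so ξ = 152.7/1 = 152.7 mol.
Outlet amounts (n = n₀ + ν ξ):
  P: 695 − 1(152.7) = 542.3
  Q: 303 − 1(152.7) = 150.3
  R: 0 + 2(152.7) = 305.4
  U: 413 (inert)
Total out = 542.3 + 150.3 + 305.4 + 413 = 1411 mol.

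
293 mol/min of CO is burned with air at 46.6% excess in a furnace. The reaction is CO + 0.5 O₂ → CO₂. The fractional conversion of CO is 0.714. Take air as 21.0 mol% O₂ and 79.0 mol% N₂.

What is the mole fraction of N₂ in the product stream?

Stoichiometric O₂ = 0.5 × 293 = 146.5 mol/min; O₂ fed = 146.5 × 1.466 = 214.8 mol/min.
N₂ fed = 214.8 × 79/21 = 807.9 mol/min.
Fuel reacted = 0.714 × 293 → ξ = 209.2 mol/min.
Outlet (n = n₀ + ν ξ):
  CO: 293 − 1(209.2) = 83.8
  O₂: 214.8 − 0.5(209.2) = 110.2
  N₂: 807.9 (inert)
  CO₂: 0 + 1(209.2) = 209.2
Total out = 1211 mol/min; y_N₂ = 807.9 / 1211 = 0.6671.

0.667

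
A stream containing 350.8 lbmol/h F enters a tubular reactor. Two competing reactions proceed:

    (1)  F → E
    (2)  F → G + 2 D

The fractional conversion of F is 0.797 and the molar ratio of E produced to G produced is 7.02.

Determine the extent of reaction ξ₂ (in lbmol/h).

Conversion of F: F consumed = 0.797 × 350.8 = 279.6 lbmol/h = 1ξ₁ + 1ξ₂.
Selectivity: 1ξ₁ / (1ξ₂) = 7.02 → ξ₁ = 7.02 ξ₂.
Substitute: (1·7.02 + 1) ξ₂ = 279.6 → ξ₂ = 34.86 lbmol/h, ξ₁ = 244.7 lbmol/h.
Outlet amounts (n = n₀ + Σ ν·ξ):
  F: 350.8 − 1(244.7) − 1(34.86) = 71.21
  E: 0 + 1(244.7) = 244.7
  G: 0 + 1(34.86) = 34.86
  D: 0 + 2(34.86) = 69.72

ξ₂ = 34.9 lbmol/h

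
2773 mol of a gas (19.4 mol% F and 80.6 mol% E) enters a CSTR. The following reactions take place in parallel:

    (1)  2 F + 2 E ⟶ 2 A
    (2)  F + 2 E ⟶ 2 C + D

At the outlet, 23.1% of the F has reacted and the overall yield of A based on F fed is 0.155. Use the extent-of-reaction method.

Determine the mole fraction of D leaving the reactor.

0.0152

Yield of A: 2ξ₁ / 538 = 0.155 → ξ₁ = 41.69 mol.
Conversion of F: 2ξ₁ + 1ξ₂ = 0.231 × 538 = 124.3 → ξ₂ = 40.89 mol.
Outlet amounts (n = n₀ + Σ ν·ξ):
  F: 538 − 2(41.69) − 1(40.89) = 413.7
  E: 2235 − 2(41.69) − 2(40.89) = 2070
  A: 0 + 2(41.69) = 83.38
  C: 0 + 2(40.89) = 81.77
  D: 0 + 1(40.89) = 40.89
Total out = 2690 mol; y_D = 40.89 / 2690 = 0.0152.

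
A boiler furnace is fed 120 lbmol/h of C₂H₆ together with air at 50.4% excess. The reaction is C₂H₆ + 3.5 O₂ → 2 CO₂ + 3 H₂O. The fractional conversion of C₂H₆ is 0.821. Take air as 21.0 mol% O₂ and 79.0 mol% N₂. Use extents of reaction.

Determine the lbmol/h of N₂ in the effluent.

2380 lbmol/h

Stoichiometric O₂ = 3.5 × 120 = 420 lbmol/h; O₂ fed = 420 × 1.504 = 631.7 lbmol/h.
N₂ fed = 631.7 × 79/21 = 2376 lbmol/h.
Fuel reacted = 0.821 × 120 → ξ = 98.52 lbmol/h.
Outlet (n = n₀ + ν ξ):
  C₂H₆: 120 − 1(98.52) = 21.48
  O₂: 631.7 − 3.5(98.52) = 286.9
  N₂: 2376 (inert)
  CO₂: 0 + 2(98.52) = 197
  H₂O: 0 + 3(98.52) = 295.6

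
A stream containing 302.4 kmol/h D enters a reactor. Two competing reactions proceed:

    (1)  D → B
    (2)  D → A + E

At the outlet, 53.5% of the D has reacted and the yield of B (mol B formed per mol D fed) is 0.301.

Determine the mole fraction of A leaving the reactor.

Yield of B: 1ξ₁ / 302.4 = 0.301 → ξ₁ = 91.02 kmol/h.
Conversion of D: 1ξ₁ + 1ξ₂ = 0.535 × 302.4 = 161.8 → ξ₂ = 70.76 kmol/h.
Outlet amounts (n = n₀ + Σ ν·ξ):
  D: 302.4 − 1(91.02) − 1(70.76) = 140.6
  B: 0 + 1(91.02) = 91.02
  A: 0 + 1(70.76) = 70.76
  E: 0 + 1(70.76) = 70.76
Total out = 373.2 kmol/h; y_A = 70.76 / 373.2 = 0.1896.

0.19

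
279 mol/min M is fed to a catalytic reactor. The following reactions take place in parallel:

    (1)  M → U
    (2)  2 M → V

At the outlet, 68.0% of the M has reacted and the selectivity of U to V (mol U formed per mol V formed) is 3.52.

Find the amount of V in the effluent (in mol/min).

Conversion of M: M consumed = 0.68 × 279 = 189.7 mol/min = 1ξ₁ + 2ξ₂.
Selectivity: 1ξ₁ / (1ξ₂) = 3.52 → ξ₁ = 3.52 ξ₂.
Substitute: (1·3.52 + 2) ξ₂ = 189.7 → ξ₂ = 34.37 mol/min, ξ₁ = 121 mol/min.
Outlet amounts (n = n₀ + Σ ν·ξ):
  M: 279 − 1(121) − 2(34.37) = 89.28
  U: 0 + 1(121) = 121
  V: 0 + 1(34.37) = 34.37

34.4 mol/min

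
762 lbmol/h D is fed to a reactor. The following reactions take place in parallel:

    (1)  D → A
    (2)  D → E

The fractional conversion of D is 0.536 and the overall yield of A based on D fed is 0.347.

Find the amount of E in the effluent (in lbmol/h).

144 lbmol/h

Yield of A: 1ξ₁ / 762 = 0.347 → ξ₁ = 264.4 lbmol/h.
Conversion of D: 1ξ₁ + 1ξ₂ = 0.536 × 762 = 408.4 → ξ₂ = 144 lbmol/h.
Outlet amounts (n = n₀ + Σ ν·ξ):
  D: 762 − 1(264.4) − 1(144) = 353.6
  A: 0 + 1(264.4) = 264.4
  E: 0 + 1(144) = 144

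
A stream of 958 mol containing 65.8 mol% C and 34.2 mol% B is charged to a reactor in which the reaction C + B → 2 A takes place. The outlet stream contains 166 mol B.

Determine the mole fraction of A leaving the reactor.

For B: n = n₀ − 1ξ → 166 = 327.6 − 1ξ, giving ξ = 161.6 mol.
Outlet amounts (n = n₀ + ν ξ):
  C: 630.4 − 1(161.6) = 468.7
  B: 327.6 − 1(161.6) = 166
  A: 0 + 2(161.6) = 323.3
Total out = 958 mol; y_A = 323.3 / 958 = 0.3374.

0.337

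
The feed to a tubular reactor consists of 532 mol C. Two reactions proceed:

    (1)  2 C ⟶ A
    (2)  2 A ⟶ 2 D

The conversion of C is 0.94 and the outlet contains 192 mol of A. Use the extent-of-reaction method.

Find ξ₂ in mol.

Conversion of C: C consumed = 2ξ₁ = 0.94 × 532 → ξ₁ = 250 mol.
A balance: n_A = 0 + 1ξ₁ − 2ξ₂ = 192 → ξ₂ = (1·250 − 192)/2 = 29.02 mol.
Outlet amounts (n = n₀ + Σ ν·ξ):
  C: 532 − 2(250) = 31.92
  A: 0 + 1(250) − 2(29.02) = 192
  D: 0 + 2(29.02) = 58.04

ξ₂ = 29 mol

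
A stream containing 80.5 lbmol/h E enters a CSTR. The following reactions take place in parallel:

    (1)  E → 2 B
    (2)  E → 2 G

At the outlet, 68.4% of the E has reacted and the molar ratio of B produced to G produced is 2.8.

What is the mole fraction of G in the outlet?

Conversion of E: E consumed = 0.684 × 80.5 = 55.06 lbmol/h = 1ξ₁ + 1ξ₂.
Selectivity: 2ξ₁ / (2ξ₂) = 2.8 → ξ₁ = 2.8 ξ₂.
Substitute: (1·2.8 + 1) ξ₂ = 55.06 → ξ₂ = 14.49 lbmol/h, ξ₁ = 40.57 lbmol/h.
Outlet amounts (n = n₀ + Σ ν·ξ):
  E: 80.5 − 1(40.57) − 1(14.49) = 25.44
  B: 0 + 2(40.57) = 81.14
  G: 0 + 2(14.49) = 28.98
Total out = 135.6 lbmol/h; y_G = 28.98 / 135.6 = 0.2138.

0.214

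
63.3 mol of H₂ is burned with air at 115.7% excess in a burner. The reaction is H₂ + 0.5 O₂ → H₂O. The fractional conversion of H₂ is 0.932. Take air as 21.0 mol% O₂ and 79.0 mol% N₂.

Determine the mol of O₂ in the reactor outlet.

Stoichiometric O₂ = 0.5 × 63.3 = 31.65 mol; O₂ fed = 31.65 × 2.157 = 68.27 mol.
N₂ fed = 68.27 × 79/21 = 256.8 mol.
Fuel reacted = 0.932 × 63.3 → ξ = 59 mol.
Outlet (n = n₀ + ν ξ):
  H₂: 63.3 − 1(59) = 4.304
  O₂: 68.27 − 0.5(59) = 38.77
  N₂: 256.8 (inert)
  H₂O: 0 + 1(59) = 59

38.8 mol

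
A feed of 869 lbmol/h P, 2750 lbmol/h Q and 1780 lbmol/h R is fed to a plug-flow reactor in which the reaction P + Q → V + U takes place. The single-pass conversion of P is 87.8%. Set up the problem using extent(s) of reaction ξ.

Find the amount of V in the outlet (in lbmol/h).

P reacted = 0.878 × 869 = 763 lbmol/h; ν_P = −1, so ξ = 763/1 = 763 lbmol/h.
Outlet amounts (n = n₀ + ν ξ):
  P: 869 − 1(763) = 106
  Q: 2750 − 1(763) = 1987
  V: 0 + 1(763) = 763
  U: 0 + 1(763) = 763
  R: 1780 (inert)

763 lbmol/h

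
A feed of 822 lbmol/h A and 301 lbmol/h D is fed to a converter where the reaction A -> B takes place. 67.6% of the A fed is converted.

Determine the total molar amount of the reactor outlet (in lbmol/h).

1120 lbmol/h

A reacted = 0.676 × 822 = 555.7 lbmol/h; ν_A = −1, so ξ = 555.7/1 = 555.7 lbmol/h.
Outlet amounts (n = n₀ + ν ξ):
  A: 822 − 1(555.7) = 266.3
  B: 0 + 1(555.7) = 555.7
  D: 301 (inert)
Total out = 266.3 + 555.7 + 301 = 1123 lbmol/h.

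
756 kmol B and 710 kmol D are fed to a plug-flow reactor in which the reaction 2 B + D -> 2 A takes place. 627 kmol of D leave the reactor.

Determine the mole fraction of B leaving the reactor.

For D: n = n₀ − 1ξ → 627 = 710 − 1ξ, giving ξ = 83 kmol.
Outlet amounts (n = n₀ + ν ξ):
  B: 756 − 2(83) = 590
  D: 710 − 1(83) = 627
  A: 0 + 2(83) = 166
Total out = 1383 kmol; y_B = 590 / 1383 = 0.4266.

0.427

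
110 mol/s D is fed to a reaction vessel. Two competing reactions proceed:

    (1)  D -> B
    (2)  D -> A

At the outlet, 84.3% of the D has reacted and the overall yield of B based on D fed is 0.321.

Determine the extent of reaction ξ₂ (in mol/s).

Yield of B: 1ξ₁ / 110 = 0.321 → ξ₁ = 35.31 mol/s.
Conversion of D: 1ξ₁ + 1ξ₂ = 0.843 × 110 = 92.73 → ξ₂ = 57.42 mol/s.
Outlet amounts (n = n₀ + Σ ν·ξ):
  D: 110 − 1(35.31) − 1(57.42) = 17.27
  B: 0 + 1(35.31) = 35.31
  A: 0 + 1(57.42) = 57.42

ξ₂ = 57.4 mol/s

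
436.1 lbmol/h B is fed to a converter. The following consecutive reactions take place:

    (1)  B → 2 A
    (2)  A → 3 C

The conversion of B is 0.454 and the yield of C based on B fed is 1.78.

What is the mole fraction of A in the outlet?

0.119

Conversion of B: B consumed = 1ξ₁ = 0.454 × 436.1 → ξ₁ = 198 lbmol/h.
Yield of C: 3ξ₂ / 436.1 = 1.78 → ξ₂ = 258.8 lbmol/h.
Outlet amounts (n = n₀ + Σ ν·ξ):
  B: 436.1 − 1(198) = 238.1
  A: 0 + 2(198) − 1(258.8) = 137.2
  C: 0 + 3(258.8) = 776.3
Total out = 1152 lbmol/h; y_A = 137.2 / 1152 = 0.1192.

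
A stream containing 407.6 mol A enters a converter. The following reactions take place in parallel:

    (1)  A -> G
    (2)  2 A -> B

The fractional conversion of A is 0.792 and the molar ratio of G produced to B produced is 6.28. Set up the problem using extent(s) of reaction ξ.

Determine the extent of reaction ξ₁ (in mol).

ξ₁ = 245 mol

Conversion of A: A consumed = 0.792 × 407.6 = 322.8 mol = 1ξ₁ + 2ξ₂.
Selectivity: 1ξ₁ / (1ξ₂) = 6.28 → ξ₁ = 6.28 ξ₂.
Substitute: (1·6.28 + 2) ξ₂ = 322.8 → ξ₂ = 38.99 mol, ξ₁ = 244.8 mol.
Outlet amounts (n = n₀ + Σ ν·ξ):
  A: 407.6 − 1(244.8) − 2(38.99) = 84.78
  G: 0 + 1(244.8) = 244.8
  B: 0 + 1(38.99) = 38.99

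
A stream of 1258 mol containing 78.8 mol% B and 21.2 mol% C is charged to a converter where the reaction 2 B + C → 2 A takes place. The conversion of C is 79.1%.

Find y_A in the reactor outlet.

C reacted = 0.791 × 266.7 = 211 mol; ν_C = −1, so ξ = 211/1 = 211 mol.
Outlet amounts (n = n₀ + ν ξ):
  B: 991.3 − 2(211) = 569.4
  C: 266.7 − 1(211) = 55.74
  A: 0 + 2(211) = 421.9
Total out = 1047 mol; y_A = 421.9 / 1047 = 0.403.

0.403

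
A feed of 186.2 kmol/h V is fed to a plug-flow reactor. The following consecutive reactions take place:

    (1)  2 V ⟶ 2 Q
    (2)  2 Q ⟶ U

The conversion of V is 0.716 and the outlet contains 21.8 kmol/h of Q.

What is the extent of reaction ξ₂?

Conversion of V: V consumed = 2ξ₁ = 0.716 × 186.2 → ξ₁ = 66.66 kmol/h.
Q balance: n_Q = 0 + 2ξ₁ − 2ξ₂ = 21.8 → ξ₂ = (2·66.66 − 21.8)/2 = 55.76 kmol/h.
Outlet amounts (n = n₀ + Σ ν·ξ):
  V: 186.2 − 2(66.66) = 52.88
  Q: 0 + 2(66.66) − 2(55.76) = 21.8
  U: 0 + 1(55.76) = 55.76

ξ₂ = 55.8 kmol/h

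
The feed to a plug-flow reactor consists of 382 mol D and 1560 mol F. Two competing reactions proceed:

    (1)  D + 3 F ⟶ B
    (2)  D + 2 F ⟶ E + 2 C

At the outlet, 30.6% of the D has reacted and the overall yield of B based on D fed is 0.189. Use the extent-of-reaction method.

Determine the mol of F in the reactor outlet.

Yield of B: 1ξ₁ / 382 = 0.189 → ξ₁ = 72.2 mol.
Conversion of D: 1ξ₁ + 1ξ₂ = 0.306 × 382 = 116.9 → ξ₂ = 44.69 mol.
Outlet amounts (n = n₀ + Σ ν·ξ):
  D: 382 − 1(72.2) − 1(44.69) = 265.1
  F: 1560 − 3(72.2) − 2(44.69) = 1254
  B: 0 + 1(72.2) = 72.2
  E: 0 + 1(44.69) = 44.69
  C: 0 + 2(44.69) = 89.39

1250 mol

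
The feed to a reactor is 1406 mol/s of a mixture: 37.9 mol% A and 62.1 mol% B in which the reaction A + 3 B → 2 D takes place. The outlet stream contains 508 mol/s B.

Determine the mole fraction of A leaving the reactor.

For B: n = n₀ − 3ξ → 508 = 873.1 − 3ξ, giving ξ = 121.7 mol/s.
Outlet amounts (n = n₀ + ν ξ):
  A: 532.9 − 1(121.7) = 411.2
  B: 873.1 − 3(121.7) = 508
  D: 0 + 2(121.7) = 243.4
Total out = 1163 mol/s; y_A = 411.2 / 1163 = 0.3537.

0.354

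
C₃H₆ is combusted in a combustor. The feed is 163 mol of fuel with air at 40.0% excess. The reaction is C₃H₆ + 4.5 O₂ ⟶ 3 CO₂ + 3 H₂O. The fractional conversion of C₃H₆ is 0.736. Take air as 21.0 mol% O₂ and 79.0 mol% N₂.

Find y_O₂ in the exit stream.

Stoichiometric O₂ = 4.5 × 163 = 733.5 mol; O₂ fed = 733.5 × 1.400 = 1027 mol.
N₂ fed = 1027 × 79/21 = 3863 mol.
Fuel reacted = 0.736 × 163 → ξ = 120 mol.
Outlet (n = n₀ + ν ξ):
  C₃H₆: 163 − 1(120) = 43.03
  O₂: 1027 − 4.5(120) = 487
  N₂: 3863 (inert)
  CO₂: 0 + 3(120) = 359.9
  H₂O: 0 + 3(120) = 359.9
Total out = 5113 mol; y_O₂ = 487 / 5113 = 0.09526.

0.0953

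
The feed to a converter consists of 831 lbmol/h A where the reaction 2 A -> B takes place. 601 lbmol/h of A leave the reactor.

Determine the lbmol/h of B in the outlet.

115 lbmol/h

For A: n = n₀ − 2ξ → 601 = 831 − 2ξ, giving ξ = 115 lbmol/h.
Outlet amounts (n = n₀ + ν ξ):
  A: 831 − 2(115) = 601
  B: 0 + 1(115) = 115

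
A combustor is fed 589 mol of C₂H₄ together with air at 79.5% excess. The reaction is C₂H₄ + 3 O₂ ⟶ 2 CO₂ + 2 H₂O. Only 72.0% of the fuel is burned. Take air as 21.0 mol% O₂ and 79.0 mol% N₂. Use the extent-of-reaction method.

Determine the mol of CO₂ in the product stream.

848 mol

Stoichiometric O₂ = 3 × 589 = 1767 mol; O₂ fed = 1767 × 1.795 = 3172 mol.
N₂ fed = 3172 × 79/21 = 11930 mol.
Fuel reacted = 0.72 × 589 → ξ = 424.1 mol.
Outlet (n = n₀ + ν ξ):
  C₂H₄: 589 − 1(424.1) = 164.9
  O₂: 3172 − 3(424.1) = 1900
  N₂: 11930 (inert)
  CO₂: 0 + 2(424.1) = 848.2
  H₂O: 0 + 2(424.1) = 848.2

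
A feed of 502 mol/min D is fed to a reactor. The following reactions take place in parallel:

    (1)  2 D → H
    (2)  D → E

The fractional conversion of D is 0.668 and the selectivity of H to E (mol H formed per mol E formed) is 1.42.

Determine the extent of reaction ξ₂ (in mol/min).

ξ₂ = 87.3 mol/min

Conversion of D: D consumed = 0.668 × 502 = 335.3 mol/min = 2ξ₁ + 1ξ₂.
Selectivity: 1ξ₁ / (1ξ₂) = 1.42 → ξ₁ = 1.42 ξ₂.
Substitute: (2·1.42 + 1) ξ₂ = 335.3 → ξ₂ = 87.33 mol/min, ξ₁ = 124 mol/min.
Outlet amounts (n = n₀ + Σ ν·ξ):
  D: 502 − 2(124) − 1(87.33) = 166.7
  H: 0 + 1(124) = 124
  E: 0 + 1(87.33) = 87.33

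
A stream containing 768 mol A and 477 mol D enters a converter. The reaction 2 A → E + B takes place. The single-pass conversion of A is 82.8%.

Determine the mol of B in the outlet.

318 mol

A reacted = 0.828 × 768 = 635.9 mol; ν_A = −2, so ξ = 635.9/2 = 318 mol.
Outlet amounts (n = n₀ + ν ξ):
  A: 768 − 2(318) = 132.1
  E: 0 + 1(318) = 318
  B: 0 + 1(318) = 318
  D: 477 (inert)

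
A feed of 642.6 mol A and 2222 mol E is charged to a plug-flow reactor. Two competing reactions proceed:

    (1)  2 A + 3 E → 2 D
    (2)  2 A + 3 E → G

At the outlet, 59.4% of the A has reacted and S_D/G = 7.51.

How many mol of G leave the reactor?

Conversion of A: A consumed = 0.594 × 642.6 = 381.7 mol = 2ξ₁ + 2ξ₂.
Selectivity: 2ξ₁ / (1ξ₂) = 7.51 → ξ₁ = 3.755 ξ₂.
Substitute: (2·3.755 + 2) ξ₂ = 381.7 → ξ₂ = 40.14 mol, ξ₁ = 150.7 mol.
Outlet amounts (n = n₀ + Σ ν·ξ):
  A: 642.6 − 2(150.7) − 2(40.14) = 260.9
  E: 2222 − 3(150.7) − 3(40.14) = 1649
  D: 0 + 2(150.7) = 301.4
  G: 0 + 1(40.14) = 40.14

40.1 mol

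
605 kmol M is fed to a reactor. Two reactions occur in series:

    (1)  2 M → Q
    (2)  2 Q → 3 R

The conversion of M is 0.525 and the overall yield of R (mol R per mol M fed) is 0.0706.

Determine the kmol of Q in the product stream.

130 kmol

Conversion of M: M consumed = 2ξ₁ = 0.525 × 605 → ξ₁ = 158.8 kmol.
Yield of R: 3ξ₂ / 605 = 0.0706 → ξ₂ = 14.24 kmol.
Outlet amounts (n = n₀ + Σ ν·ξ):
  M: 605 − 2(158.8) = 287.4
  Q: 0 + 1(158.8) − 2(14.24) = 130.3
  R: 0 + 3(14.24) = 42.71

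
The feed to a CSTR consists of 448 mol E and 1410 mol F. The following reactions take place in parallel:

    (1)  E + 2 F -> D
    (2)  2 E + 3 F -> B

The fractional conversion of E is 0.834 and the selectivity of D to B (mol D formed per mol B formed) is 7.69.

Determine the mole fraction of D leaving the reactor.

0.267

Conversion of E: E consumed = 0.834 × 448 = 373.6 mol = 1ξ₁ + 2ξ₂.
Selectivity: 1ξ₁ / (1ξ₂) = 7.69 → ξ₁ = 7.69 ξ₂.
Substitute: (1·7.69 + 2) ξ₂ = 373.6 → ξ₂ = 38.56 mol, ξ₁ = 296.5 mol.
Outlet amounts (n = n₀ + Σ ν·ξ):
  E: 448 − 1(296.5) − 2(38.56) = 74.37
  F: 1410 − 2(296.5) − 3(38.56) = 701.3
  D: 0 + 1(296.5) = 296.5
  B: 0 + 1(38.56) = 38.56
Total out = 1111 mol; y_D = 296.5 / 1111 = 0.267.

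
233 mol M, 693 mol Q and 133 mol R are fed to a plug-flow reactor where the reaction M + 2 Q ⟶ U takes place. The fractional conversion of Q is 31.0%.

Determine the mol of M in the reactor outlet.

Q reacted = 0.31 × 693 = 214.8 mol; ν_Q = −2, so ξ = 214.8/2 = 107.4 mol.
Outlet amounts (n = n₀ + ν ξ):
  M: 233 − 1(107.4) = 125.6
  Q: 693 − 2(107.4) = 478.2
  U: 0 + 1(107.4) = 107.4
  R: 133 (inert)

126 mol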